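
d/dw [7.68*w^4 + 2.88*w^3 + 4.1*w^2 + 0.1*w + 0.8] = 30.72*w^3 + 8.64*w^2 + 8.2*w + 0.1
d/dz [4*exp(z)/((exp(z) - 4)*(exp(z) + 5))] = 4*(-exp(2*z) - 20)*exp(z)/(exp(4*z) + 2*exp(3*z) - 39*exp(2*z) - 40*exp(z) + 400)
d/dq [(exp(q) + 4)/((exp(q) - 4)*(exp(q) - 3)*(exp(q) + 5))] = 2*(-exp(3*q) - 5*exp(2*q) + 8*exp(q) + 76)*exp(q)/(exp(6*q) - 4*exp(5*q) - 42*exp(4*q) + 212*exp(3*q) + 289*exp(2*q) - 2760*exp(q) + 3600)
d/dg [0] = 0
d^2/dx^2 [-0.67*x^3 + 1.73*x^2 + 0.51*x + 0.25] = 3.46 - 4.02*x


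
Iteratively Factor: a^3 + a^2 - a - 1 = (a - 1)*(a^2 + 2*a + 1) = (a - 1)*(a + 1)*(a + 1)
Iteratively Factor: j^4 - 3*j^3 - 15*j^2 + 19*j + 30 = (j + 1)*(j^3 - 4*j^2 - 11*j + 30) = (j - 5)*(j + 1)*(j^2 + j - 6) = (j - 5)*(j + 1)*(j + 3)*(j - 2)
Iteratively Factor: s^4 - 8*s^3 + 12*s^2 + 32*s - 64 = (s - 4)*(s^3 - 4*s^2 - 4*s + 16) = (s - 4)*(s - 2)*(s^2 - 2*s - 8) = (s - 4)*(s - 2)*(s + 2)*(s - 4)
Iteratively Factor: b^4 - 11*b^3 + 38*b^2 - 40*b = (b - 5)*(b^3 - 6*b^2 + 8*b) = (b - 5)*(b - 4)*(b^2 - 2*b) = (b - 5)*(b - 4)*(b - 2)*(b)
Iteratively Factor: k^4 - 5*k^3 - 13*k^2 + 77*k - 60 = (k - 5)*(k^3 - 13*k + 12) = (k - 5)*(k - 1)*(k^2 + k - 12) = (k - 5)*(k - 3)*(k - 1)*(k + 4)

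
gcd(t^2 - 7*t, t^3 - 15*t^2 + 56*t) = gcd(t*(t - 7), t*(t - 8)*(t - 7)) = t^2 - 7*t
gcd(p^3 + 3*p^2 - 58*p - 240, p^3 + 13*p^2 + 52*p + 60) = p^2 + 11*p + 30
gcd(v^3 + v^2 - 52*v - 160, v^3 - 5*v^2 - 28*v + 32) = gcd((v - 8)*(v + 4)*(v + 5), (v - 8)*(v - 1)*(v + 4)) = v^2 - 4*v - 32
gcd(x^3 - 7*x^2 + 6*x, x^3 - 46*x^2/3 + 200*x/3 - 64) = x - 6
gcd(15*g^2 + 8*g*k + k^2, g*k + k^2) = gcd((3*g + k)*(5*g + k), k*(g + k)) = 1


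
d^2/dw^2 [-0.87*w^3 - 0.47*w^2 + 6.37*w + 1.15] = -5.22*w - 0.94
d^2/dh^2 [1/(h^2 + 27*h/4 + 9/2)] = 8*(-16*h^2 - 108*h + (8*h + 27)^2 - 72)/(4*h^2 + 27*h + 18)^3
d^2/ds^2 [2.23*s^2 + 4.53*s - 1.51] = 4.46000000000000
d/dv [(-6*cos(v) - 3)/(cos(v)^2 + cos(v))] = -(6*sin(v) + 3*sin(v)/cos(v)^2 + 6*tan(v))/(cos(v) + 1)^2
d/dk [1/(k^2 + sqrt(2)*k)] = (-2*k - sqrt(2))/(k^2*(k + sqrt(2))^2)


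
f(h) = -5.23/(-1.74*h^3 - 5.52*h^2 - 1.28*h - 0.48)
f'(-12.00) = -0.00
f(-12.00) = -0.00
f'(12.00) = -0.00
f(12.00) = 0.00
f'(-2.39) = -0.91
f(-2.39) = 1.01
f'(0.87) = -1.62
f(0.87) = 0.76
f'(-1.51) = 0.69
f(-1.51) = 1.02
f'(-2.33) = -0.68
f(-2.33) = 0.96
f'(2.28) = -0.10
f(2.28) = 0.10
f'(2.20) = -0.11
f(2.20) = 0.11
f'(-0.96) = 3.01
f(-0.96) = 1.87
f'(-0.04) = -23.13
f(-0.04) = 11.95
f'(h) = -5.23*(5.22*h^2 + 11.04*h + 1.28)/(-1.74*h^3 - 5.52*h^2 - 1.28*h - 0.48)^2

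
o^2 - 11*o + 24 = (o - 8)*(o - 3)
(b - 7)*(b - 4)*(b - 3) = b^3 - 14*b^2 + 61*b - 84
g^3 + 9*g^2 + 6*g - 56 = (g - 2)*(g + 4)*(g + 7)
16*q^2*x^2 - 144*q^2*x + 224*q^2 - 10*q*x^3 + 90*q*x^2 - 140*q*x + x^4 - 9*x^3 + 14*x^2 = (-8*q + x)*(-2*q + x)*(x - 7)*(x - 2)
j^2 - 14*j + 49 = (j - 7)^2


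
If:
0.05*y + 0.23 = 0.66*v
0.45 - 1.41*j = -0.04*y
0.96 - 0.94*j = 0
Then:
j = 1.02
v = 2.22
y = 24.75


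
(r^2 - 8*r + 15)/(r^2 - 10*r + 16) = (r^2 - 8*r + 15)/(r^2 - 10*r + 16)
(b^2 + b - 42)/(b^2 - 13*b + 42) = (b + 7)/(b - 7)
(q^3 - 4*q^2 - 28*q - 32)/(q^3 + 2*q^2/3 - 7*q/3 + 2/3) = 3*(q^2 - 6*q - 16)/(3*q^2 - 4*q + 1)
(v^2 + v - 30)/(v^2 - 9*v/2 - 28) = 2*(-v^2 - v + 30)/(-2*v^2 + 9*v + 56)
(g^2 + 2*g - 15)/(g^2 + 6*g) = (g^2 + 2*g - 15)/(g*(g + 6))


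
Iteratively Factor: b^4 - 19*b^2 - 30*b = (b - 5)*(b^3 + 5*b^2 + 6*b) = (b - 5)*(b + 3)*(b^2 + 2*b) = (b - 5)*(b + 2)*(b + 3)*(b)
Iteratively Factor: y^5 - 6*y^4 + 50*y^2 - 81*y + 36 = (y - 4)*(y^4 - 2*y^3 - 8*y^2 + 18*y - 9) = (y - 4)*(y - 1)*(y^3 - y^2 - 9*y + 9) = (y - 4)*(y - 3)*(y - 1)*(y^2 + 2*y - 3) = (y - 4)*(y - 3)*(y - 1)*(y + 3)*(y - 1)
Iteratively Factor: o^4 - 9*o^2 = (o + 3)*(o^3 - 3*o^2) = o*(o + 3)*(o^2 - 3*o) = o*(o - 3)*(o + 3)*(o)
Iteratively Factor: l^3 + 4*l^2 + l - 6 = (l + 3)*(l^2 + l - 2) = (l + 2)*(l + 3)*(l - 1)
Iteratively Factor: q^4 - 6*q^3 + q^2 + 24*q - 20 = (q - 1)*(q^3 - 5*q^2 - 4*q + 20) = (q - 1)*(q + 2)*(q^2 - 7*q + 10) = (q - 5)*(q - 1)*(q + 2)*(q - 2)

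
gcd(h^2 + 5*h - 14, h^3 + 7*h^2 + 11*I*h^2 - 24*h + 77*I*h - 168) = h + 7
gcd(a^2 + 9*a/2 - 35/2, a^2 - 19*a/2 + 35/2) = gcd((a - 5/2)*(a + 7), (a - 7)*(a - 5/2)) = a - 5/2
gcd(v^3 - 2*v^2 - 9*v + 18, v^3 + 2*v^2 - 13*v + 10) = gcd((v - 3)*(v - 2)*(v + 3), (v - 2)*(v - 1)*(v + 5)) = v - 2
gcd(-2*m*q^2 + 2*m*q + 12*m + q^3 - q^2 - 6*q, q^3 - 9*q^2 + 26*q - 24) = q - 3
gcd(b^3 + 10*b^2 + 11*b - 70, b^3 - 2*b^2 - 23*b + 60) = b + 5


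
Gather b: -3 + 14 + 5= 16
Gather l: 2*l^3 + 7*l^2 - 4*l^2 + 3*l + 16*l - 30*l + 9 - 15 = 2*l^3 + 3*l^2 - 11*l - 6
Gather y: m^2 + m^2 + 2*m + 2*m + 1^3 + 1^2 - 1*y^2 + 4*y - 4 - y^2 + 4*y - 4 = 2*m^2 + 4*m - 2*y^2 + 8*y - 6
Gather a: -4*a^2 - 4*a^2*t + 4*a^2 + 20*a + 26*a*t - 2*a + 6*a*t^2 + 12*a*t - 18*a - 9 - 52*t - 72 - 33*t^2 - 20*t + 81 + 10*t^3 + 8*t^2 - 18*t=-4*a^2*t + a*(6*t^2 + 38*t) + 10*t^3 - 25*t^2 - 90*t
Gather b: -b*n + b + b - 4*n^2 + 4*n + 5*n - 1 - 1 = b*(2 - n) - 4*n^2 + 9*n - 2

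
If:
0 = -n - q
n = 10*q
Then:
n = 0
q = 0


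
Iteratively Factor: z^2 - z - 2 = (z - 2)*(z + 1)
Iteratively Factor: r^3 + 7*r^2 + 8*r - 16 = (r - 1)*(r^2 + 8*r + 16) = (r - 1)*(r + 4)*(r + 4)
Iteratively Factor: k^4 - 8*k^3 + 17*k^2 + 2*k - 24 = (k - 3)*(k^3 - 5*k^2 + 2*k + 8) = (k - 4)*(k - 3)*(k^2 - k - 2) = (k - 4)*(k - 3)*(k + 1)*(k - 2)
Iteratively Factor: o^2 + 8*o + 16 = (o + 4)*(o + 4)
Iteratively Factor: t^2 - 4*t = (t - 4)*(t)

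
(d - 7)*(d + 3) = d^2 - 4*d - 21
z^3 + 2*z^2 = z^2*(z + 2)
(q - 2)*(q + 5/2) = q^2 + q/2 - 5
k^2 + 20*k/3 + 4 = (k + 2/3)*(k + 6)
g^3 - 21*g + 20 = (g - 4)*(g - 1)*(g + 5)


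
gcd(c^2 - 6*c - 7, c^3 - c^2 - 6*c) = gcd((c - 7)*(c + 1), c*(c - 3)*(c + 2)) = 1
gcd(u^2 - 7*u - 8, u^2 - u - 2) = u + 1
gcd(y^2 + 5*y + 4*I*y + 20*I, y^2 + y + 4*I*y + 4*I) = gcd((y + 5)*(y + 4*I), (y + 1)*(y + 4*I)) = y + 4*I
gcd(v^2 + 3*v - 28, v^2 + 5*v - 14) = v + 7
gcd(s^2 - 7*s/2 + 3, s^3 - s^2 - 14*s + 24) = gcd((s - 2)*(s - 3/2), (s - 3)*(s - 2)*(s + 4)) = s - 2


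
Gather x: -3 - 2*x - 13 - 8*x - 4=-10*x - 20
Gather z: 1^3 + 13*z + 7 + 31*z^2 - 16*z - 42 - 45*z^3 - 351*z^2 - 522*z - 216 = -45*z^3 - 320*z^2 - 525*z - 250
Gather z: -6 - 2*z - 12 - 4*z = -6*z - 18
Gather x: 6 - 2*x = 6 - 2*x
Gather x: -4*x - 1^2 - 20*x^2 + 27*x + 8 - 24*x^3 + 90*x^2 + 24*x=-24*x^3 + 70*x^2 + 47*x + 7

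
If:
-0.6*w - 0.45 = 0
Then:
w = -0.75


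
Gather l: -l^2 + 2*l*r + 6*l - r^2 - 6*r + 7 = -l^2 + l*(2*r + 6) - r^2 - 6*r + 7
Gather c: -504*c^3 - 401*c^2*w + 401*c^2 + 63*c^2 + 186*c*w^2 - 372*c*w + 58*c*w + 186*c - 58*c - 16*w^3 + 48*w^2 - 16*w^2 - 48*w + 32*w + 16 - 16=-504*c^3 + c^2*(464 - 401*w) + c*(186*w^2 - 314*w + 128) - 16*w^3 + 32*w^2 - 16*w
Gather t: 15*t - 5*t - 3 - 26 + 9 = 10*t - 20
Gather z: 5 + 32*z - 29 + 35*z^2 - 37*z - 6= 35*z^2 - 5*z - 30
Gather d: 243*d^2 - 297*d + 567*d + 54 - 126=243*d^2 + 270*d - 72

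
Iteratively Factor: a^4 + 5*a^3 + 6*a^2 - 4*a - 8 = (a - 1)*(a^3 + 6*a^2 + 12*a + 8) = (a - 1)*(a + 2)*(a^2 + 4*a + 4) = (a - 1)*(a + 2)^2*(a + 2)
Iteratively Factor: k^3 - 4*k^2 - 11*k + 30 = (k - 5)*(k^2 + k - 6) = (k - 5)*(k - 2)*(k + 3)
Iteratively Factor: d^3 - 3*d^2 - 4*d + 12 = (d - 3)*(d^2 - 4) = (d - 3)*(d + 2)*(d - 2)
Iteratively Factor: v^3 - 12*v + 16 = (v + 4)*(v^2 - 4*v + 4) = (v - 2)*(v + 4)*(v - 2)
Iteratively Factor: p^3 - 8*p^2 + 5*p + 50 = (p - 5)*(p^2 - 3*p - 10) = (p - 5)*(p + 2)*(p - 5)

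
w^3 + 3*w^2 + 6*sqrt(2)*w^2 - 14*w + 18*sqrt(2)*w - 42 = (w + 3)*(w - sqrt(2))*(w + 7*sqrt(2))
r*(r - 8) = r^2 - 8*r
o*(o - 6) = o^2 - 6*o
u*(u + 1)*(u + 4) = u^3 + 5*u^2 + 4*u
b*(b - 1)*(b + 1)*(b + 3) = b^4 + 3*b^3 - b^2 - 3*b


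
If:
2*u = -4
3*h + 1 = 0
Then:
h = -1/3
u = -2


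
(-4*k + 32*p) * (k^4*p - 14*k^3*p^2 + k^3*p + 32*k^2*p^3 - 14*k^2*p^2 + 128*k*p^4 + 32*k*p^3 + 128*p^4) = -4*k^5*p + 88*k^4*p^2 - 4*k^4*p - 576*k^3*p^3 + 88*k^3*p^2 + 512*k^2*p^4 - 576*k^2*p^3 + 4096*k*p^5 + 512*k*p^4 + 4096*p^5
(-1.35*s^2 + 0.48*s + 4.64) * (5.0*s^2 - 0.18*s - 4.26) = -6.75*s^4 + 2.643*s^3 + 28.8646*s^2 - 2.88*s - 19.7664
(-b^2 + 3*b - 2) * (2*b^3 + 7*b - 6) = -2*b^5 + 6*b^4 - 11*b^3 + 27*b^2 - 32*b + 12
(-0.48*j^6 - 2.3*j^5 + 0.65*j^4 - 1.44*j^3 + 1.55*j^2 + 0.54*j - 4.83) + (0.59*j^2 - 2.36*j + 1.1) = -0.48*j^6 - 2.3*j^5 + 0.65*j^4 - 1.44*j^3 + 2.14*j^2 - 1.82*j - 3.73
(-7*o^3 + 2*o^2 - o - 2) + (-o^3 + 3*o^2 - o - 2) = -8*o^3 + 5*o^2 - 2*o - 4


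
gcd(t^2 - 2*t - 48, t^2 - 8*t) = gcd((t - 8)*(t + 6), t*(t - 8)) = t - 8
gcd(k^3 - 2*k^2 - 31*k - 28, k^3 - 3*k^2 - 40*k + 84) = k - 7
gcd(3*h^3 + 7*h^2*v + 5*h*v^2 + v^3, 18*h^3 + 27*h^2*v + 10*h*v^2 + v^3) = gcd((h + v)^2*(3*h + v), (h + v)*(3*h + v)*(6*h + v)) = 3*h^2 + 4*h*v + v^2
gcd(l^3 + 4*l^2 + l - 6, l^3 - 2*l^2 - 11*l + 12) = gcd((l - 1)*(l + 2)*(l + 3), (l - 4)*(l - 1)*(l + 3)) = l^2 + 2*l - 3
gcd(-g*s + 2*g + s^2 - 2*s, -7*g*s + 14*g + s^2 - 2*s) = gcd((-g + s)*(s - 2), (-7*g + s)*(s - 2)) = s - 2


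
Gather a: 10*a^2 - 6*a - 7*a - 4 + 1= 10*a^2 - 13*a - 3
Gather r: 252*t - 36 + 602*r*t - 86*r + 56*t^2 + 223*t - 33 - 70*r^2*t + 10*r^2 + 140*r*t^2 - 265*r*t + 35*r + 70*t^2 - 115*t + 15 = r^2*(10 - 70*t) + r*(140*t^2 + 337*t - 51) + 126*t^2 + 360*t - 54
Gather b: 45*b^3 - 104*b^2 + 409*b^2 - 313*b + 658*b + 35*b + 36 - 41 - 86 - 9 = 45*b^3 + 305*b^2 + 380*b - 100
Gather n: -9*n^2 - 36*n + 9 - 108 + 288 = -9*n^2 - 36*n + 189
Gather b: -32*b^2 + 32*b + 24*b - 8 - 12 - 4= -32*b^2 + 56*b - 24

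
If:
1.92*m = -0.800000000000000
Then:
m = -0.42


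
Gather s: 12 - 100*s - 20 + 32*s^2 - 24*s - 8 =32*s^2 - 124*s - 16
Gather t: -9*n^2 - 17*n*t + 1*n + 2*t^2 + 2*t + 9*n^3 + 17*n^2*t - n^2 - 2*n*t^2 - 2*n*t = 9*n^3 - 10*n^2 + n + t^2*(2 - 2*n) + t*(17*n^2 - 19*n + 2)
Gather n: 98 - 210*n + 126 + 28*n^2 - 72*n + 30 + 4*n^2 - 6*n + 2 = 32*n^2 - 288*n + 256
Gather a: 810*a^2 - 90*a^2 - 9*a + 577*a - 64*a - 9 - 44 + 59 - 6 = 720*a^2 + 504*a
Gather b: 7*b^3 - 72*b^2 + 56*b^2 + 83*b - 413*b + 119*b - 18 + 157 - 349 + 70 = 7*b^3 - 16*b^2 - 211*b - 140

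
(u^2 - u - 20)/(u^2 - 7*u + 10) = (u + 4)/(u - 2)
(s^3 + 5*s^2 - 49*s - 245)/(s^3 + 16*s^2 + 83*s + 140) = (s - 7)/(s + 4)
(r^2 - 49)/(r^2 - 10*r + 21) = (r + 7)/(r - 3)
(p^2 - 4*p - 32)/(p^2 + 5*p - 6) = (p^2 - 4*p - 32)/(p^2 + 5*p - 6)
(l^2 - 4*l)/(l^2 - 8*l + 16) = l/(l - 4)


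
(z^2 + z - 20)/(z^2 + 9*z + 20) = (z - 4)/(z + 4)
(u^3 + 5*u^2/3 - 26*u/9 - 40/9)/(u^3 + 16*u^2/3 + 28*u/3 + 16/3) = (u - 5/3)/(u + 2)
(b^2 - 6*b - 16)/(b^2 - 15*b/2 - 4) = 2*(b + 2)/(2*b + 1)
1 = 1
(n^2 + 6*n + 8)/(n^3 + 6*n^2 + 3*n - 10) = (n + 4)/(n^2 + 4*n - 5)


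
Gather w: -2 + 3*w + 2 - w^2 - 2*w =-w^2 + w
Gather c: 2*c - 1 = 2*c - 1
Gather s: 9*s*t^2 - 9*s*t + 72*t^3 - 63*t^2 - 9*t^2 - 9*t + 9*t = s*(9*t^2 - 9*t) + 72*t^3 - 72*t^2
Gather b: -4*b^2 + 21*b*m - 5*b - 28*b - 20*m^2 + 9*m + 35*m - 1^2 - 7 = -4*b^2 + b*(21*m - 33) - 20*m^2 + 44*m - 8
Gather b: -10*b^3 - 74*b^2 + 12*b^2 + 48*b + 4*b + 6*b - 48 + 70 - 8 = -10*b^3 - 62*b^2 + 58*b + 14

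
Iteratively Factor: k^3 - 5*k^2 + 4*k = (k)*(k^2 - 5*k + 4) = k*(k - 1)*(k - 4)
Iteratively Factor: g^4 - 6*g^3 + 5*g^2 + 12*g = (g)*(g^3 - 6*g^2 + 5*g + 12) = g*(g - 3)*(g^2 - 3*g - 4) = g*(g - 4)*(g - 3)*(g + 1)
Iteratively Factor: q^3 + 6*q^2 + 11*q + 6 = (q + 1)*(q^2 + 5*q + 6) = (q + 1)*(q + 3)*(q + 2)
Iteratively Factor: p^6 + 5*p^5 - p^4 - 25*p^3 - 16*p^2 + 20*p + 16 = (p + 2)*(p^5 + 3*p^4 - 7*p^3 - 11*p^2 + 6*p + 8) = (p - 1)*(p + 2)*(p^4 + 4*p^3 - 3*p^2 - 14*p - 8) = (p - 1)*(p + 1)*(p + 2)*(p^3 + 3*p^2 - 6*p - 8) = (p - 1)*(p + 1)^2*(p + 2)*(p^2 + 2*p - 8) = (p - 2)*(p - 1)*(p + 1)^2*(p + 2)*(p + 4)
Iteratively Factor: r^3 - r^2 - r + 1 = (r - 1)*(r^2 - 1) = (r - 1)*(r + 1)*(r - 1)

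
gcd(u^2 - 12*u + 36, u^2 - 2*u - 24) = u - 6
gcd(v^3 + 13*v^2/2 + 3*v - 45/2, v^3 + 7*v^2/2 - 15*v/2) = v^2 + 7*v/2 - 15/2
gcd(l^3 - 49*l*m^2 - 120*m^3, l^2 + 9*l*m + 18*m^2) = l + 3*m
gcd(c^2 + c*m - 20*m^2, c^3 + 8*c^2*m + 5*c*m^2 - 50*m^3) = c + 5*m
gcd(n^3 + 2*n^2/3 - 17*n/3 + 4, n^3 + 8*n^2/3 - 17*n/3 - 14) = n + 3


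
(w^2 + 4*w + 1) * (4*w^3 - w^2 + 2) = 4*w^5 + 15*w^4 + w^2 + 8*w + 2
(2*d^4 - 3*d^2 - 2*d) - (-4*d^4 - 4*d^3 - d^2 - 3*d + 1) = 6*d^4 + 4*d^3 - 2*d^2 + d - 1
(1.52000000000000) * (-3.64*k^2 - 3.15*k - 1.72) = -5.5328*k^2 - 4.788*k - 2.6144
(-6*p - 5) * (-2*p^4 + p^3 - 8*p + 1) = 12*p^5 + 4*p^4 - 5*p^3 + 48*p^2 + 34*p - 5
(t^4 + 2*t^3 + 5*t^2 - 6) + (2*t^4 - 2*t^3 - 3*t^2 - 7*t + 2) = 3*t^4 + 2*t^2 - 7*t - 4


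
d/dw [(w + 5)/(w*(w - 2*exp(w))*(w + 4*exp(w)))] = (-w*(w + 5)*(w - 2*exp(w))*(4*exp(w) + 1) + w*(w + 5)*(w + 4*exp(w))*(2*exp(w) - 1) + w*(w - 2*exp(w))*(w + 4*exp(w)) - (w + 5)*(w - 2*exp(w))*(w + 4*exp(w)))/(w^2*(w - 2*exp(w))^2*(w + 4*exp(w))^2)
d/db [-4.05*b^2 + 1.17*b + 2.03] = 1.17 - 8.1*b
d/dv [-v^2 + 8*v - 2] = 8 - 2*v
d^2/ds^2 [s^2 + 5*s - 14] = 2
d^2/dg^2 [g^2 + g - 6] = 2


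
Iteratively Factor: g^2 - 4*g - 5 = (g - 5)*(g + 1)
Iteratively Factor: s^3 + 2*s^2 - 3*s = (s - 1)*(s^2 + 3*s) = (s - 1)*(s + 3)*(s)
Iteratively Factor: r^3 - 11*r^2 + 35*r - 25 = (r - 1)*(r^2 - 10*r + 25) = (r - 5)*(r - 1)*(r - 5)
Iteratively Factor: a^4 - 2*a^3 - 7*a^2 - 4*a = (a + 1)*(a^3 - 3*a^2 - 4*a) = a*(a + 1)*(a^2 - 3*a - 4) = a*(a + 1)^2*(a - 4)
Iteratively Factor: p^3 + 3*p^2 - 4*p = (p - 1)*(p^2 + 4*p) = (p - 1)*(p + 4)*(p)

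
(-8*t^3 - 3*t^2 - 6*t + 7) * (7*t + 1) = -56*t^4 - 29*t^3 - 45*t^2 + 43*t + 7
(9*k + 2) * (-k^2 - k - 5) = -9*k^3 - 11*k^2 - 47*k - 10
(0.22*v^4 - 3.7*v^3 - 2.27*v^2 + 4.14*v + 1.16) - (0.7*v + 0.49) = 0.22*v^4 - 3.7*v^3 - 2.27*v^2 + 3.44*v + 0.67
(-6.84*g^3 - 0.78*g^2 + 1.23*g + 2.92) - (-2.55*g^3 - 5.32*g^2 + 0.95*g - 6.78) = -4.29*g^3 + 4.54*g^2 + 0.28*g + 9.7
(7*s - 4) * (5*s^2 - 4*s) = 35*s^3 - 48*s^2 + 16*s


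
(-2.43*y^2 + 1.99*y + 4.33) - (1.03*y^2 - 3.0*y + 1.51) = -3.46*y^2 + 4.99*y + 2.82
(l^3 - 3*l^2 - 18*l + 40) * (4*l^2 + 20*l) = 4*l^5 + 8*l^4 - 132*l^3 - 200*l^2 + 800*l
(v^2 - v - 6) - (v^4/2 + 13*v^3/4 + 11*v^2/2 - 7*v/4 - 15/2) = -v^4/2 - 13*v^3/4 - 9*v^2/2 + 3*v/4 + 3/2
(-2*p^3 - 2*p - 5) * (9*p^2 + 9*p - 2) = -18*p^5 - 18*p^4 - 14*p^3 - 63*p^2 - 41*p + 10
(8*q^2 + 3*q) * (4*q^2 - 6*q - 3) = 32*q^4 - 36*q^3 - 42*q^2 - 9*q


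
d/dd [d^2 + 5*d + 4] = 2*d + 5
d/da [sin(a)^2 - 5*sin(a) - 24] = (2*sin(a) - 5)*cos(a)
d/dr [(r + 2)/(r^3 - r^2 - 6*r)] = (3 - 2*r)/(r^2*(r^2 - 6*r + 9))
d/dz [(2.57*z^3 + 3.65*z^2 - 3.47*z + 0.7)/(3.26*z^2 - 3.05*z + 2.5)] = (8.3782*z^4 - 15.677*z^3 + 19.4547*z^2 + 13.686*z - 6.54)/(10.6276*z^4 - 19.886*z^3 + 25.6025*z^2 - 15.25*z + 6.25)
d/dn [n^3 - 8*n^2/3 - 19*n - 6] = 3*n^2 - 16*n/3 - 19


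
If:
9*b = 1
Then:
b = 1/9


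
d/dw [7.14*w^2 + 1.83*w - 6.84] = 14.28*w + 1.83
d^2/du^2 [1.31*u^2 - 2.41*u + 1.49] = 2.62000000000000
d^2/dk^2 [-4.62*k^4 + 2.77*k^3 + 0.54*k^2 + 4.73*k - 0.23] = -55.44*k^2 + 16.62*k + 1.08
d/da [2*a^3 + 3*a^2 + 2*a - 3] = 6*a^2 + 6*a + 2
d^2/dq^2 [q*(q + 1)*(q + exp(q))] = q^2*exp(q) + 5*q*exp(q) + 6*q + 4*exp(q) + 2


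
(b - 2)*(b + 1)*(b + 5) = b^3 + 4*b^2 - 7*b - 10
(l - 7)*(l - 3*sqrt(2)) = l^2 - 7*l - 3*sqrt(2)*l + 21*sqrt(2)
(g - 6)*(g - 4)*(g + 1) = g^3 - 9*g^2 + 14*g + 24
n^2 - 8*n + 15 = (n - 5)*(n - 3)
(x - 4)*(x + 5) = x^2 + x - 20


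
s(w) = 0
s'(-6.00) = 0.00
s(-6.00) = 0.00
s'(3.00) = 0.00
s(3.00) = 0.00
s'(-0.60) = 0.00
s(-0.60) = 0.00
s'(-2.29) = 0.00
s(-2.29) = 0.00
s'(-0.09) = 0.00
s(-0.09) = 0.00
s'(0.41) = 0.00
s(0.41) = 0.00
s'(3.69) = 0.00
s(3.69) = 0.00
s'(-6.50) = 0.00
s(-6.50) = 0.00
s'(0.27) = 0.00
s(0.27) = 0.00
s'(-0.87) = 0.00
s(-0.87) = 0.00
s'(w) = 0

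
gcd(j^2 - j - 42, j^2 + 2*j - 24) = j + 6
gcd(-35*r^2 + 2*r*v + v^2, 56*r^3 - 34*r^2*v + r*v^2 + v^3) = 7*r + v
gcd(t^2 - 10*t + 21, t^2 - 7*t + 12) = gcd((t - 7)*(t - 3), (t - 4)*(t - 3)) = t - 3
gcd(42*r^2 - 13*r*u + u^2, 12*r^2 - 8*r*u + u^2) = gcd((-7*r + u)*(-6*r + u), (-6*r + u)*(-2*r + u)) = 6*r - u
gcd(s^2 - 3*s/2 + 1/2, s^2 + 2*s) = 1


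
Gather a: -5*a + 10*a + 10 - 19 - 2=5*a - 11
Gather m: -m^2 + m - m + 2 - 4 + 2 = -m^2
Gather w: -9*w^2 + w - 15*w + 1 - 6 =-9*w^2 - 14*w - 5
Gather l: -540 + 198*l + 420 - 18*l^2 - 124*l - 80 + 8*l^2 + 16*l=-10*l^2 + 90*l - 200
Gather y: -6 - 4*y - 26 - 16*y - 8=-20*y - 40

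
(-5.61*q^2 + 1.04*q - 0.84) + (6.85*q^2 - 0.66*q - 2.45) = 1.24*q^2 + 0.38*q - 3.29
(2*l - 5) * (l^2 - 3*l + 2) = 2*l^3 - 11*l^2 + 19*l - 10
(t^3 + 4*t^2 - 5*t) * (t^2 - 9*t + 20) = t^5 - 5*t^4 - 21*t^3 + 125*t^2 - 100*t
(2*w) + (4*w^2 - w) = 4*w^2 + w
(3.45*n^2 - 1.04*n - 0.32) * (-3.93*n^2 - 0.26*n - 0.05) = -13.5585*n^4 + 3.1902*n^3 + 1.3555*n^2 + 0.1352*n + 0.016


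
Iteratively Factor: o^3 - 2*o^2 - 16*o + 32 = (o - 2)*(o^2 - 16) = (o - 2)*(o + 4)*(o - 4)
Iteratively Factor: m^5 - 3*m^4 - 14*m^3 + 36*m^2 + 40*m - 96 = (m + 3)*(m^4 - 6*m^3 + 4*m^2 + 24*m - 32) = (m - 2)*(m + 3)*(m^3 - 4*m^2 - 4*m + 16) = (m - 4)*(m - 2)*(m + 3)*(m^2 - 4) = (m - 4)*(m - 2)^2*(m + 3)*(m + 2)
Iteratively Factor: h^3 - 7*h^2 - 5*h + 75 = (h - 5)*(h^2 - 2*h - 15) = (h - 5)^2*(h + 3)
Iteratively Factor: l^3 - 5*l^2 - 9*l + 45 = (l - 3)*(l^2 - 2*l - 15) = (l - 3)*(l + 3)*(l - 5)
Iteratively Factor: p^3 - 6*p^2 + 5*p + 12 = (p - 4)*(p^2 - 2*p - 3) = (p - 4)*(p + 1)*(p - 3)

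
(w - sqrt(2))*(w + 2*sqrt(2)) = w^2 + sqrt(2)*w - 4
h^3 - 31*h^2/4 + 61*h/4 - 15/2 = (h - 5)*(h - 2)*(h - 3/4)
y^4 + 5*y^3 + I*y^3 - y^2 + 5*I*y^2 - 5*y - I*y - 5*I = (y - 1)*(y + 1)*(y + 5)*(y + I)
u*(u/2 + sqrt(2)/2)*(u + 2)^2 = u^4/2 + sqrt(2)*u^3/2 + 2*u^3 + 2*u^2 + 2*sqrt(2)*u^2 + 2*sqrt(2)*u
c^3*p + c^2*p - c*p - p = (c - 1)*(c + 1)*(c*p + p)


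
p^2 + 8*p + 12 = (p + 2)*(p + 6)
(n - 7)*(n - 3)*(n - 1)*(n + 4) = n^4 - 7*n^3 - 13*n^2 + 103*n - 84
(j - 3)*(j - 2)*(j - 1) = j^3 - 6*j^2 + 11*j - 6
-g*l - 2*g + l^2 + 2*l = (-g + l)*(l + 2)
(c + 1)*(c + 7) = c^2 + 8*c + 7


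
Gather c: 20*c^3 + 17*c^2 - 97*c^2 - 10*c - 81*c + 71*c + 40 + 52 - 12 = 20*c^3 - 80*c^2 - 20*c + 80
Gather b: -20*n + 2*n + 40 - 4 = 36 - 18*n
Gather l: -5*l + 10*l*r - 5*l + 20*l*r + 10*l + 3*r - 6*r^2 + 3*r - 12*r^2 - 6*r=30*l*r - 18*r^2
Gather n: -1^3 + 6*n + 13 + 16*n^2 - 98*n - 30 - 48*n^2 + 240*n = -32*n^2 + 148*n - 18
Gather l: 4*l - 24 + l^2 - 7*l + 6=l^2 - 3*l - 18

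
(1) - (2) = -1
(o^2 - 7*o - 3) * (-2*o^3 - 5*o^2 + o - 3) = -2*o^5 + 9*o^4 + 42*o^3 + 5*o^2 + 18*o + 9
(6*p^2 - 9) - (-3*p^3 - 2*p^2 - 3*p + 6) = 3*p^3 + 8*p^2 + 3*p - 15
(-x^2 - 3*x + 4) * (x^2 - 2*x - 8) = -x^4 - x^3 + 18*x^2 + 16*x - 32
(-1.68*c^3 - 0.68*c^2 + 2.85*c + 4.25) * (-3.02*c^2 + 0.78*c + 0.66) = 5.0736*c^5 + 0.7432*c^4 - 10.2462*c^3 - 11.0608*c^2 + 5.196*c + 2.805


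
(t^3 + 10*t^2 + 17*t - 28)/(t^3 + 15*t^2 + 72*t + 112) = (t - 1)/(t + 4)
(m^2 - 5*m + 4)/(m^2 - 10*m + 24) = (m - 1)/(m - 6)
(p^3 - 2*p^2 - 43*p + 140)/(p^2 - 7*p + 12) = (p^2 + 2*p - 35)/(p - 3)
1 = 1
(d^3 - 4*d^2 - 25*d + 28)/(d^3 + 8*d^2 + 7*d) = (d^3 - 4*d^2 - 25*d + 28)/(d*(d^2 + 8*d + 7))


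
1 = 1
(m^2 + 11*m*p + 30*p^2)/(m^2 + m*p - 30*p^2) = (-m - 5*p)/(-m + 5*p)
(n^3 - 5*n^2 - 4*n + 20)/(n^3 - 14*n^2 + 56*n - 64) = (n^2 - 3*n - 10)/(n^2 - 12*n + 32)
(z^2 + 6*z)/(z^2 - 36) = z/(z - 6)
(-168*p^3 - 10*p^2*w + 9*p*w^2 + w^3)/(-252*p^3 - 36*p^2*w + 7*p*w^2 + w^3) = (4*p - w)/(6*p - w)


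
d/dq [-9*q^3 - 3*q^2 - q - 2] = -27*q^2 - 6*q - 1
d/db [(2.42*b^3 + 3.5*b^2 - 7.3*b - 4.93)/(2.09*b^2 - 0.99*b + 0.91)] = (5.0578*b^4 - 4.7916*b^3 + 18.3986*b^2 + 26.9774*b - 11.5237)/(4.3681*b^4 - 4.1382*b^3 + 4.7839*b^2 - 1.8018*b + 0.8281)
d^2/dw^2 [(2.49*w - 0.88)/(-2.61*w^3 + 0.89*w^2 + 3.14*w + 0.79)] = (-101.772774*w^5 + 106.639902*w^4 - 77.464182*w^3 - 100.698996*w^2 + 36.146634*w + 28.468828)/(17.779581*w^9 - 18.188307*w^8 - 57.967839*w^7 + 26.91379*w^6 + 80.749632*w^5 + 10.643787*w^4 - 39.318845*w^3 - 25.033599*w^2 - 5.879022*w - 0.493039)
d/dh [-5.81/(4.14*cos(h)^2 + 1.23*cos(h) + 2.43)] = -(48.1068*cos(h) + 7.1463)*sin(h)/(4.14*cos(h)^2 + 1.23*cos(h) + 2.43)^2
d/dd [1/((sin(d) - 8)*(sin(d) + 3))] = (5 - 2*sin(d))*cos(d)/((sin(d) - 8)^2*(sin(d) + 3)^2)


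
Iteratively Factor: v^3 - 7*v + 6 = (v - 2)*(v^2 + 2*v - 3) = (v - 2)*(v + 3)*(v - 1)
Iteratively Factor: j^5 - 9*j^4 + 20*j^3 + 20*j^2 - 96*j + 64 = (j - 1)*(j^4 - 8*j^3 + 12*j^2 + 32*j - 64) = (j - 4)*(j - 1)*(j^3 - 4*j^2 - 4*j + 16) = (j - 4)*(j - 2)*(j - 1)*(j^2 - 2*j - 8) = (j - 4)^2*(j - 2)*(j - 1)*(j + 2)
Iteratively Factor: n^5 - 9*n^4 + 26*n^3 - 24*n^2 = (n - 2)*(n^4 - 7*n^3 + 12*n^2) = n*(n - 2)*(n^3 - 7*n^2 + 12*n) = n^2*(n - 2)*(n^2 - 7*n + 12) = n^2*(n - 3)*(n - 2)*(n - 4)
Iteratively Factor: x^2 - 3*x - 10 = (x + 2)*(x - 5)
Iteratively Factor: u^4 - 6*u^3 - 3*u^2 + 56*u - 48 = (u + 3)*(u^3 - 9*u^2 + 24*u - 16) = (u - 4)*(u + 3)*(u^2 - 5*u + 4) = (u - 4)^2*(u + 3)*(u - 1)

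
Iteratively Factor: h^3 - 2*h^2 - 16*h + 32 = (h - 4)*(h^2 + 2*h - 8) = (h - 4)*(h + 4)*(h - 2)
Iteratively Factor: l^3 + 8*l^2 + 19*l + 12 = (l + 1)*(l^2 + 7*l + 12) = (l + 1)*(l + 3)*(l + 4)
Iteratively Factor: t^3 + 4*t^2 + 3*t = (t + 3)*(t^2 + t) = t*(t + 3)*(t + 1)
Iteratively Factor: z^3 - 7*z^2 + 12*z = (z - 4)*(z^2 - 3*z) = z*(z - 4)*(z - 3)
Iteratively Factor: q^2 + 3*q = (q)*(q + 3)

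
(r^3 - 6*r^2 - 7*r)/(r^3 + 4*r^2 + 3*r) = (r - 7)/(r + 3)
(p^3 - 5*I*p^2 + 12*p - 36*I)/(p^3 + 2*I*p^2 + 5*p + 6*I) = (p - 6*I)/(p + I)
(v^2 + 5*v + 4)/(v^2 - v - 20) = (v + 1)/(v - 5)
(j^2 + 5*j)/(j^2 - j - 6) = j*(j + 5)/(j^2 - j - 6)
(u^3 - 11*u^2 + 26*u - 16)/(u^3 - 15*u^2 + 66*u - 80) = (u - 1)/(u - 5)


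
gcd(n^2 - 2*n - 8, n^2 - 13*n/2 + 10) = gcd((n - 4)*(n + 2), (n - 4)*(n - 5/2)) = n - 4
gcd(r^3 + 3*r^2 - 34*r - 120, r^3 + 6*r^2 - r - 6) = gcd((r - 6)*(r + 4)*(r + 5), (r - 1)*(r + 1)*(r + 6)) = 1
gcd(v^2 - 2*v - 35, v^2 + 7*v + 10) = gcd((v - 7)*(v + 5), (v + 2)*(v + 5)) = v + 5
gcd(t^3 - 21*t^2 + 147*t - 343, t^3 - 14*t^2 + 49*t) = t^2 - 14*t + 49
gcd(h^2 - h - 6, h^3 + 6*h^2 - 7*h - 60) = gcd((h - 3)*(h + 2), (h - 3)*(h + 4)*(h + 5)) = h - 3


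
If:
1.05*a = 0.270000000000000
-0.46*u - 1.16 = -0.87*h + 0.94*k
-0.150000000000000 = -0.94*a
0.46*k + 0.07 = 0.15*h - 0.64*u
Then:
No Solution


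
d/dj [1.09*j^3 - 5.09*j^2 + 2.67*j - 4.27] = 3.27*j^2 - 10.18*j + 2.67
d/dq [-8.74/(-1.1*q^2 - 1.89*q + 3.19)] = (-19.228*q - 16.5186)/(1.1*q^2 + 1.89*q - 3.19)^2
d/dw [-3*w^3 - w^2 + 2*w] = -9*w^2 - 2*w + 2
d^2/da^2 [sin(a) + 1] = -sin(a)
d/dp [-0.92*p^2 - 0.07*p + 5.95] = -1.84*p - 0.07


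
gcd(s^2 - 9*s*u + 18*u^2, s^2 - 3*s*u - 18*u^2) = s - 6*u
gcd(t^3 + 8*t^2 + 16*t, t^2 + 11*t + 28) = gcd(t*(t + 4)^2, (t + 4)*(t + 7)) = t + 4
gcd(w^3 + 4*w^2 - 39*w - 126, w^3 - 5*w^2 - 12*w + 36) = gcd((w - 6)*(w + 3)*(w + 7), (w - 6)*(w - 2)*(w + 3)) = w^2 - 3*w - 18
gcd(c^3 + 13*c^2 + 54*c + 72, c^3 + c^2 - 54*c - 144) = c^2 + 9*c + 18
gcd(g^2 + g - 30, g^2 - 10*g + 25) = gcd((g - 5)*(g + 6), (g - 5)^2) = g - 5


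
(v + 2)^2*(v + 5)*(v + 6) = v^4 + 15*v^3 + 78*v^2 + 164*v + 120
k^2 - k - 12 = (k - 4)*(k + 3)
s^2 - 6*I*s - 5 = (s - 5*I)*(s - I)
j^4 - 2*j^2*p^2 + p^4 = (-j + p)^2*(j + p)^2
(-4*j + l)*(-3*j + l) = 12*j^2 - 7*j*l + l^2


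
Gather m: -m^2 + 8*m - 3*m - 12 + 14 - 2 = -m^2 + 5*m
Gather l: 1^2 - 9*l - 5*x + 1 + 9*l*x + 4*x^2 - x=l*(9*x - 9) + 4*x^2 - 6*x + 2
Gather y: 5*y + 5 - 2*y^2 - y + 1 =-2*y^2 + 4*y + 6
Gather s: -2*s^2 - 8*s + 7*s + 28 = -2*s^2 - s + 28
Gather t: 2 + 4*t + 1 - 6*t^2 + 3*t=-6*t^2 + 7*t + 3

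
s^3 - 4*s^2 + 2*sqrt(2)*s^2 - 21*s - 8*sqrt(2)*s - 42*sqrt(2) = (s - 7)*(s + 3)*(s + 2*sqrt(2))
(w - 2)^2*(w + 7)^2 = w^4 + 10*w^3 - 3*w^2 - 140*w + 196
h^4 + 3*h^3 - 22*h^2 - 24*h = h*(h - 4)*(h + 1)*(h + 6)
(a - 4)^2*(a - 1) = a^3 - 9*a^2 + 24*a - 16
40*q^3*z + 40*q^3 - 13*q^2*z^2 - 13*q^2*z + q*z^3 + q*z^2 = (-8*q + z)*(-5*q + z)*(q*z + q)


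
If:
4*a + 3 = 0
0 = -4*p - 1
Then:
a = -3/4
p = -1/4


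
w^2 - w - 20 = (w - 5)*(w + 4)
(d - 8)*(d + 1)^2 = d^3 - 6*d^2 - 15*d - 8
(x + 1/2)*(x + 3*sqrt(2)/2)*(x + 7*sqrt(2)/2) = x^3 + x^2/2 + 5*sqrt(2)*x^2 + 5*sqrt(2)*x/2 + 21*x/2 + 21/4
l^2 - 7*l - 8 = (l - 8)*(l + 1)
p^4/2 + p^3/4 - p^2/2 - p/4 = p*(p/2 + 1/4)*(p - 1)*(p + 1)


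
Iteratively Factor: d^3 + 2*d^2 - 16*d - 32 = (d + 2)*(d^2 - 16) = (d + 2)*(d + 4)*(d - 4)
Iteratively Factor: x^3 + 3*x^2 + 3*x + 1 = (x + 1)*(x^2 + 2*x + 1) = (x + 1)^2*(x + 1)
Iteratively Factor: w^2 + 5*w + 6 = (w + 2)*(w + 3)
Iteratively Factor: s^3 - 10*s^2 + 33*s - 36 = (s - 4)*(s^2 - 6*s + 9) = (s - 4)*(s - 3)*(s - 3)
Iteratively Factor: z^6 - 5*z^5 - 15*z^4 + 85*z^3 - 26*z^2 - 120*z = (z)*(z^5 - 5*z^4 - 15*z^3 + 85*z^2 - 26*z - 120) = z*(z - 2)*(z^4 - 3*z^3 - 21*z^2 + 43*z + 60) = z*(z - 2)*(z + 4)*(z^3 - 7*z^2 + 7*z + 15) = z*(z - 3)*(z - 2)*(z + 4)*(z^2 - 4*z - 5) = z*(z - 5)*(z - 3)*(z - 2)*(z + 4)*(z + 1)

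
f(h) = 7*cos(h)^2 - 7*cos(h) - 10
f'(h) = -14*sin(h)*cos(h) + 7*sin(h)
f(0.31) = -10.32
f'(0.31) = -1.93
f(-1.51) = -10.40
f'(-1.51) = -6.14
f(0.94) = -11.69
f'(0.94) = -1.02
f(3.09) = 3.97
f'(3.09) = 1.08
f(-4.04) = -2.92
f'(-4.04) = 12.30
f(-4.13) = -4.03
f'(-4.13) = 12.28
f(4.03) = -2.80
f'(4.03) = -12.28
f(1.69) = -9.07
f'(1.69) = 8.60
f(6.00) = -10.27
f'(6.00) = 1.80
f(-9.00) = 2.19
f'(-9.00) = -8.14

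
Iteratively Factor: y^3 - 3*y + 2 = (y - 1)*(y^2 + y - 2) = (y - 1)*(y + 2)*(y - 1)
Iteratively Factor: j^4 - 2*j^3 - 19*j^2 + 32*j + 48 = (j - 3)*(j^3 + j^2 - 16*j - 16) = (j - 3)*(j + 1)*(j^2 - 16) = (j - 3)*(j + 1)*(j + 4)*(j - 4)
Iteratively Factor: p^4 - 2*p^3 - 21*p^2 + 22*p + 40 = (p + 1)*(p^3 - 3*p^2 - 18*p + 40) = (p + 1)*(p + 4)*(p^2 - 7*p + 10) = (p - 5)*(p + 1)*(p + 4)*(p - 2)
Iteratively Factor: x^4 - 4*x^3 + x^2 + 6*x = (x - 3)*(x^3 - x^2 - 2*x) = (x - 3)*(x - 2)*(x^2 + x) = x*(x - 3)*(x - 2)*(x + 1)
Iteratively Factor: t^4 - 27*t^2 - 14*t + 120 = (t - 5)*(t^3 + 5*t^2 - 2*t - 24) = (t - 5)*(t - 2)*(t^2 + 7*t + 12) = (t - 5)*(t - 2)*(t + 4)*(t + 3)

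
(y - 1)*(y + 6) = y^2 + 5*y - 6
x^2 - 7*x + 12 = (x - 4)*(x - 3)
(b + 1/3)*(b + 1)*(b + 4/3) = b^3 + 8*b^2/3 + 19*b/9 + 4/9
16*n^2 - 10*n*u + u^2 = (-8*n + u)*(-2*n + u)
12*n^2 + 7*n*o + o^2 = (3*n + o)*(4*n + o)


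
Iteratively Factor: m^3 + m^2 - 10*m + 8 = (m - 1)*(m^2 + 2*m - 8) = (m - 2)*(m - 1)*(m + 4)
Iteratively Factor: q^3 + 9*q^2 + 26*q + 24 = (q + 2)*(q^2 + 7*q + 12) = (q + 2)*(q + 3)*(q + 4)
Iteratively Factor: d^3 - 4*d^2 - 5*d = (d)*(d^2 - 4*d - 5) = d*(d - 5)*(d + 1)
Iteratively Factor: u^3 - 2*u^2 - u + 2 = (u - 2)*(u^2 - 1) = (u - 2)*(u - 1)*(u + 1)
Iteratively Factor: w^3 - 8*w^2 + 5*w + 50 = (w - 5)*(w^2 - 3*w - 10) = (w - 5)^2*(w + 2)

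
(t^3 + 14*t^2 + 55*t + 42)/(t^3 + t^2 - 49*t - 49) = (t + 6)/(t - 7)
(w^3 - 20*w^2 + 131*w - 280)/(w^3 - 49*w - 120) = (w^2 - 12*w + 35)/(w^2 + 8*w + 15)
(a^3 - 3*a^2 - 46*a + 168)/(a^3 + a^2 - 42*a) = (a - 4)/a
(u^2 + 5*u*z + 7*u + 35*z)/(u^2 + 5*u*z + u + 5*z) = (u + 7)/(u + 1)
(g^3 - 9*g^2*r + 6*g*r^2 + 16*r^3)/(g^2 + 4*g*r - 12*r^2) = (g^2 - 7*g*r - 8*r^2)/(g + 6*r)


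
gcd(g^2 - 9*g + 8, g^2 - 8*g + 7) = g - 1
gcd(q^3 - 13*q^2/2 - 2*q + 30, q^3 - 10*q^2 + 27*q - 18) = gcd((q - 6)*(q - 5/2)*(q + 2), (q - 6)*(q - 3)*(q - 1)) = q - 6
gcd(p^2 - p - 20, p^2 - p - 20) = p^2 - p - 20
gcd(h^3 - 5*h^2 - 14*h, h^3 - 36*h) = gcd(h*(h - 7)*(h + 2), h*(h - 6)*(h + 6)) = h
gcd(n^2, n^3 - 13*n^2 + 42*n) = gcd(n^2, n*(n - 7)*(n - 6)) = n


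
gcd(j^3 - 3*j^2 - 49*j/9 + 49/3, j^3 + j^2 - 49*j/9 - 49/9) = j^2 - 49/9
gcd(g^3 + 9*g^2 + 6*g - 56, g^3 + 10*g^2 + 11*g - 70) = g^2 + 5*g - 14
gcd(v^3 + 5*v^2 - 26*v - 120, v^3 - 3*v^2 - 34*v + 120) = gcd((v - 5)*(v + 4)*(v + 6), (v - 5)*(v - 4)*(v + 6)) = v^2 + v - 30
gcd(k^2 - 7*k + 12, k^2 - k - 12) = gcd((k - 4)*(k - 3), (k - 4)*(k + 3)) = k - 4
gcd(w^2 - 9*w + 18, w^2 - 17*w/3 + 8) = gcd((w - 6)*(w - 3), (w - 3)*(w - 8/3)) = w - 3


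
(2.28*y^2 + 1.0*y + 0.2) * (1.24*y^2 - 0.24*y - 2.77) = 2.8272*y^4 + 0.6928*y^3 - 6.3076*y^2 - 2.818*y - 0.554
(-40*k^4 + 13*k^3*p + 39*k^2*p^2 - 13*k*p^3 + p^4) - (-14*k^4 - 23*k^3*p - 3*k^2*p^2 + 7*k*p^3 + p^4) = -26*k^4 + 36*k^3*p + 42*k^2*p^2 - 20*k*p^3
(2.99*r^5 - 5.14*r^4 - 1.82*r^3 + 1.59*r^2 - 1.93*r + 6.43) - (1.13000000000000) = 2.99*r^5 - 5.14*r^4 - 1.82*r^3 + 1.59*r^2 - 1.93*r + 5.3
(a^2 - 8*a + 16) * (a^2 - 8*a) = a^4 - 16*a^3 + 80*a^2 - 128*a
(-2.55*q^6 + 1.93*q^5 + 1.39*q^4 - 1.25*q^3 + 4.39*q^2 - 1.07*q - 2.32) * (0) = 0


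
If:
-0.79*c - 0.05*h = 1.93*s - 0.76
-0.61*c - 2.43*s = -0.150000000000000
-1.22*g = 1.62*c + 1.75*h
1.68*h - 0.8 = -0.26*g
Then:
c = 1.91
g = -4.15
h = 1.12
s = -0.42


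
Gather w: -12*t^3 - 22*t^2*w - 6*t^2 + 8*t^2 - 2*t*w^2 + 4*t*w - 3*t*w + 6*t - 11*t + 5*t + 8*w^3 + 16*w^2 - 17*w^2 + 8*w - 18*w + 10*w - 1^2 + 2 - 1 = -12*t^3 + 2*t^2 + 8*w^3 + w^2*(-2*t - 1) + w*(-22*t^2 + t)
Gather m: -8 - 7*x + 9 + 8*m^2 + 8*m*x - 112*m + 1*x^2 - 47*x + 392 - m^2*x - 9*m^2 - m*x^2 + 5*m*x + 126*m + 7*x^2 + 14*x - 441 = m^2*(-x - 1) + m*(-x^2 + 13*x + 14) + 8*x^2 - 40*x - 48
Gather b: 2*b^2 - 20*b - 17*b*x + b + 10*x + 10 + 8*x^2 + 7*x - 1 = 2*b^2 + b*(-17*x - 19) + 8*x^2 + 17*x + 9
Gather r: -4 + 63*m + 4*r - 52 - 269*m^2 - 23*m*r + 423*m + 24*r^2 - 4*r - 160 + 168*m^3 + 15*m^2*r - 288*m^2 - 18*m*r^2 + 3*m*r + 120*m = 168*m^3 - 557*m^2 + 606*m + r^2*(24 - 18*m) + r*(15*m^2 - 20*m) - 216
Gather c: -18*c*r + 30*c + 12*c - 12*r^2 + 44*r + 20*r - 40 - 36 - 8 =c*(42 - 18*r) - 12*r^2 + 64*r - 84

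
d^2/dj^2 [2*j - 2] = 0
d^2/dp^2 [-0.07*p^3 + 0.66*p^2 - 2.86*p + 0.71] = 1.32 - 0.42*p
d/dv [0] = 0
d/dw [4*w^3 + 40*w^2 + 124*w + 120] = 12*w^2 + 80*w + 124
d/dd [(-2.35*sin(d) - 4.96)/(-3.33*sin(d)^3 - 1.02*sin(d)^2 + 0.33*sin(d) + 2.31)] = (-21.85665*sin(d) + 3.91275*sin(3*d) + 25.9737*cos(2*d) - 29.7654)*cos(d)/(3.33*sin(d)^3 + 1.02*sin(d)^2 - 0.33*sin(d) - 2.31)^2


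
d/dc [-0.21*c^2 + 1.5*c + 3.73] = 1.5 - 0.42*c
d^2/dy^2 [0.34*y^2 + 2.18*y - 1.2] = 0.680000000000000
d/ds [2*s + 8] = 2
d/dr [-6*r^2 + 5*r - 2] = 5 - 12*r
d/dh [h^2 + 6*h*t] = 2*h + 6*t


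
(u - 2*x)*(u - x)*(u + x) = u^3 - 2*u^2*x - u*x^2 + 2*x^3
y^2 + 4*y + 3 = (y + 1)*(y + 3)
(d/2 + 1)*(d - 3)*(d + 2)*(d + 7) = d^4/2 + 4*d^3 - d^2/2 - 34*d - 42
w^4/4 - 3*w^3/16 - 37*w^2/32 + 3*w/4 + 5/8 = (w/4 + 1/2)*(w - 2)*(w - 5/4)*(w + 1/2)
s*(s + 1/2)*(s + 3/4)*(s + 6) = s^4 + 29*s^3/4 + 63*s^2/8 + 9*s/4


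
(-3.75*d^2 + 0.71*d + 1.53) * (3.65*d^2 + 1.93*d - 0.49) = -13.6875*d^4 - 4.646*d^3 + 8.7923*d^2 + 2.605*d - 0.7497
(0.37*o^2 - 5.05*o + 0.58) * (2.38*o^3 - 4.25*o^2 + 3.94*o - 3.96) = 0.8806*o^5 - 13.5915*o^4 + 24.3007*o^3 - 23.8272*o^2 + 22.2832*o - 2.2968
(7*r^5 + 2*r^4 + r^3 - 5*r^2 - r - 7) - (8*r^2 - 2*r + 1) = 7*r^5 + 2*r^4 + r^3 - 13*r^2 + r - 8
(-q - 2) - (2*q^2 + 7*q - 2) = -2*q^2 - 8*q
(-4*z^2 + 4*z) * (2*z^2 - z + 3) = -8*z^4 + 12*z^3 - 16*z^2 + 12*z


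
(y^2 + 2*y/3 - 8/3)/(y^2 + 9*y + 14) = (y - 4/3)/(y + 7)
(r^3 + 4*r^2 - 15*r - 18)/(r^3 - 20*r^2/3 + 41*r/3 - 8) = 3*(r^2 + 7*r + 6)/(3*r^2 - 11*r + 8)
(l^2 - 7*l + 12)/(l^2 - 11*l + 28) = (l - 3)/(l - 7)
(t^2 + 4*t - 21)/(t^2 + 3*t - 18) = (t + 7)/(t + 6)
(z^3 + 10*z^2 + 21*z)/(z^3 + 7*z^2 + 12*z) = (z + 7)/(z + 4)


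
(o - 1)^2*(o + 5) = o^3 + 3*o^2 - 9*o + 5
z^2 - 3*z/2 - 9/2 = (z - 3)*(z + 3/2)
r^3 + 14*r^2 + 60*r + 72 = (r + 2)*(r + 6)^2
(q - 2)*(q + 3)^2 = q^3 + 4*q^2 - 3*q - 18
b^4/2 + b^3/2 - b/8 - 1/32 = (b/2 + 1/4)*(b - 1/2)*(b + 1/2)^2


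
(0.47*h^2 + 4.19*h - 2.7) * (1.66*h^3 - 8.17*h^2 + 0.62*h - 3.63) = 0.7802*h^5 + 3.1155*h^4 - 38.4229*h^3 + 22.9507*h^2 - 16.8837*h + 9.801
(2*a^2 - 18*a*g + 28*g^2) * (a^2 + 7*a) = 2*a^4 - 18*a^3*g + 14*a^3 + 28*a^2*g^2 - 126*a^2*g + 196*a*g^2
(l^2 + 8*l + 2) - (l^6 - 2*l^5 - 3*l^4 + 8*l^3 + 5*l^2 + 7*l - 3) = -l^6 + 2*l^5 + 3*l^4 - 8*l^3 - 4*l^2 + l + 5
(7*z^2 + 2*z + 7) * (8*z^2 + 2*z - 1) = 56*z^4 + 30*z^3 + 53*z^2 + 12*z - 7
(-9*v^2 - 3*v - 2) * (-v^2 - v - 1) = 9*v^4 + 12*v^3 + 14*v^2 + 5*v + 2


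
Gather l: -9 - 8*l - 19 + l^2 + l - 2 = l^2 - 7*l - 30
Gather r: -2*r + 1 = 1 - 2*r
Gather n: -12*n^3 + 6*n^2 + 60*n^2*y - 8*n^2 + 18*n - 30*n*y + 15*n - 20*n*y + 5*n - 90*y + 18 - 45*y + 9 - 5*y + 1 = -12*n^3 + n^2*(60*y - 2) + n*(38 - 50*y) - 140*y + 28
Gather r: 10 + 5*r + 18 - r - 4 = 4*r + 24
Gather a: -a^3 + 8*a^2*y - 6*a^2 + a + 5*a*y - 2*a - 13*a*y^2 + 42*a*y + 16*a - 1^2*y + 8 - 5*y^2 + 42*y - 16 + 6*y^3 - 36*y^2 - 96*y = -a^3 + a^2*(8*y - 6) + a*(-13*y^2 + 47*y + 15) + 6*y^3 - 41*y^2 - 55*y - 8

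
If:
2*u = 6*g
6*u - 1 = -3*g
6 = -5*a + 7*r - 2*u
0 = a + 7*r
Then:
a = -22/21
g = 1/21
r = 22/147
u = 1/7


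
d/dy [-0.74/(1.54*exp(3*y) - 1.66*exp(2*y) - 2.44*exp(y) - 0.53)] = (3.4188*exp(2*y) - 2.4568*exp(y) - 1.8056)*exp(y)/(-1.54*exp(3*y) + 1.66*exp(2*y) + 2.44*exp(y) + 0.53)^2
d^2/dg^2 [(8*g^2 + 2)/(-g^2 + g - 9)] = 4*(-4*g^3 + 105*g^2 + 3*g - 316)/(g^6 - 3*g^5 + 30*g^4 - 55*g^3 + 270*g^2 - 243*g + 729)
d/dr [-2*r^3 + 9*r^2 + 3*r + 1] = -6*r^2 + 18*r + 3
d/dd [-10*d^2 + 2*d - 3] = 2 - 20*d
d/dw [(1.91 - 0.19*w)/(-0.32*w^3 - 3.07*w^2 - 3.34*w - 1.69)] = (-0.1216*w^3 + 1.2503*w^2 + 11.7274*w + 6.7005)/(0.1024*w^6 + 1.9648*w^5 + 11.5625*w^4 + 21.5892*w^3 + 21.5322*w^2 + 11.2892*w + 2.8561)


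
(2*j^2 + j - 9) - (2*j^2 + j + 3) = -12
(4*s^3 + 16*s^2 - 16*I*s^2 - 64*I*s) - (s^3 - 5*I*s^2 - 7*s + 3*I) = 3*s^3 + 16*s^2 - 11*I*s^2 + 7*s - 64*I*s - 3*I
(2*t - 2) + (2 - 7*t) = -5*t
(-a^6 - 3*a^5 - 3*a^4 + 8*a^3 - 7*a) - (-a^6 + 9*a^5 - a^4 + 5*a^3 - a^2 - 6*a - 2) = -12*a^5 - 2*a^4 + 3*a^3 + a^2 - a + 2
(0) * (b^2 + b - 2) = 0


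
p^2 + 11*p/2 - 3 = (p - 1/2)*(p + 6)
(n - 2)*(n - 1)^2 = n^3 - 4*n^2 + 5*n - 2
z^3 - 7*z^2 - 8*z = z*(z - 8)*(z + 1)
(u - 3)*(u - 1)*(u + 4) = u^3 - 13*u + 12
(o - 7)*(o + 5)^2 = o^3 + 3*o^2 - 45*o - 175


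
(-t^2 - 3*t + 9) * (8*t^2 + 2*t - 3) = -8*t^4 - 26*t^3 + 69*t^2 + 27*t - 27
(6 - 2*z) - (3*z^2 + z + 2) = -3*z^2 - 3*z + 4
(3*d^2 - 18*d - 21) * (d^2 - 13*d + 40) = 3*d^4 - 57*d^3 + 333*d^2 - 447*d - 840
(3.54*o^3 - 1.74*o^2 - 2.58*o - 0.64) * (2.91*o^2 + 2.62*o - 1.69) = 10.3014*o^5 + 4.2114*o^4 - 18.0492*o^3 - 5.6814*o^2 + 2.6834*o + 1.0816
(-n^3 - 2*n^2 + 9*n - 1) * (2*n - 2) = -2*n^4 - 2*n^3 + 22*n^2 - 20*n + 2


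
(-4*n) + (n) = -3*n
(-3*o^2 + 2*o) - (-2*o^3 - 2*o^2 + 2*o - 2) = 2*o^3 - o^2 + 2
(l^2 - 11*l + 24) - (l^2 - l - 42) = 66 - 10*l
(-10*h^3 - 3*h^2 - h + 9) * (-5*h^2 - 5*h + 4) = 50*h^5 + 65*h^4 - 20*h^3 - 52*h^2 - 49*h + 36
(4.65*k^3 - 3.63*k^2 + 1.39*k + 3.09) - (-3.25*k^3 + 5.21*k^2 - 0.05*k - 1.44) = 7.9*k^3 - 8.84*k^2 + 1.44*k + 4.53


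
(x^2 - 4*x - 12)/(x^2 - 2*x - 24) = (x + 2)/(x + 4)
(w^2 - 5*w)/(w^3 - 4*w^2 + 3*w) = (w - 5)/(w^2 - 4*w + 3)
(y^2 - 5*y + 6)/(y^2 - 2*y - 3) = (y - 2)/(y + 1)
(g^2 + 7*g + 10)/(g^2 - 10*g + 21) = (g^2 + 7*g + 10)/(g^2 - 10*g + 21)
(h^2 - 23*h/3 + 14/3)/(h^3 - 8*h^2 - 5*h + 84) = (h - 2/3)/(h^2 - h - 12)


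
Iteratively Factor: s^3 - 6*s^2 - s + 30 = (s - 3)*(s^2 - 3*s - 10) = (s - 3)*(s + 2)*(s - 5)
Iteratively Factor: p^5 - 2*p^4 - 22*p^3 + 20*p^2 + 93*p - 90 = (p - 1)*(p^4 - p^3 - 23*p^2 - 3*p + 90) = (p - 1)*(p + 3)*(p^3 - 4*p^2 - 11*p + 30) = (p - 5)*(p - 1)*(p + 3)*(p^2 + p - 6) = (p - 5)*(p - 1)*(p + 3)^2*(p - 2)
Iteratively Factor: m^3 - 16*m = (m - 4)*(m^2 + 4*m) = m*(m - 4)*(m + 4)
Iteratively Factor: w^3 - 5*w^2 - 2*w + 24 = (w - 4)*(w^2 - w - 6) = (w - 4)*(w - 3)*(w + 2)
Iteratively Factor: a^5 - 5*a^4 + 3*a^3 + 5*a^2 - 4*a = (a)*(a^4 - 5*a^3 + 3*a^2 + 5*a - 4) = a*(a - 4)*(a^3 - a^2 - a + 1) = a*(a - 4)*(a + 1)*(a^2 - 2*a + 1) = a*(a - 4)*(a - 1)*(a + 1)*(a - 1)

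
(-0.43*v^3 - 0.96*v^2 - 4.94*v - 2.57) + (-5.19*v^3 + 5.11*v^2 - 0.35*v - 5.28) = -5.62*v^3 + 4.15*v^2 - 5.29*v - 7.85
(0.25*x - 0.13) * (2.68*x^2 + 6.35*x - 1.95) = 0.67*x^3 + 1.2391*x^2 - 1.313*x + 0.2535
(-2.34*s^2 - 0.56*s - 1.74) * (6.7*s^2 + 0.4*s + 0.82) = -15.678*s^4 - 4.688*s^3 - 13.8008*s^2 - 1.1552*s - 1.4268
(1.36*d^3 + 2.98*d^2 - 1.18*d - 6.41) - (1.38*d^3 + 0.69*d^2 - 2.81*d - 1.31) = -0.0199999999999998*d^3 + 2.29*d^2 + 1.63*d - 5.1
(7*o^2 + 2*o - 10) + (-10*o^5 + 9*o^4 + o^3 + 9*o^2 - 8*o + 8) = -10*o^5 + 9*o^4 + o^3 + 16*o^2 - 6*o - 2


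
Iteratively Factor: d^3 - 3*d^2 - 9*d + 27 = (d - 3)*(d^2 - 9) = (d - 3)*(d + 3)*(d - 3)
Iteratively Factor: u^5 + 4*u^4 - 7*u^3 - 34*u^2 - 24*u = (u - 3)*(u^4 + 7*u^3 + 14*u^2 + 8*u) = (u - 3)*(u + 2)*(u^3 + 5*u^2 + 4*u) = u*(u - 3)*(u + 2)*(u^2 + 5*u + 4) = u*(u - 3)*(u + 2)*(u + 4)*(u + 1)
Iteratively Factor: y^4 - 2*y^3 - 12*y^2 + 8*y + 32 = (y + 2)*(y^3 - 4*y^2 - 4*y + 16) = (y - 2)*(y + 2)*(y^2 - 2*y - 8) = (y - 2)*(y + 2)^2*(y - 4)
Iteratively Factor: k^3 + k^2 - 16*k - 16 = (k + 1)*(k^2 - 16) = (k - 4)*(k + 1)*(k + 4)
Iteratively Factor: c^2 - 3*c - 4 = (c + 1)*(c - 4)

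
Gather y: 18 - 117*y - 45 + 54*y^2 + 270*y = 54*y^2 + 153*y - 27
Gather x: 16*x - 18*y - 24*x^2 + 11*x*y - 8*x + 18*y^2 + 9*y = -24*x^2 + x*(11*y + 8) + 18*y^2 - 9*y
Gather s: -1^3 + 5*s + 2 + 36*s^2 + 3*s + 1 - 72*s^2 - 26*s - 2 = -36*s^2 - 18*s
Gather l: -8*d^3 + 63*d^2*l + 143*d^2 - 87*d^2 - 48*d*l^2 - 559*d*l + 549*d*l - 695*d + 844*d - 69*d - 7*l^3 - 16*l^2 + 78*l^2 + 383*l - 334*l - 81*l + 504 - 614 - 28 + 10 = -8*d^3 + 56*d^2 + 80*d - 7*l^3 + l^2*(62 - 48*d) + l*(63*d^2 - 10*d - 32) - 128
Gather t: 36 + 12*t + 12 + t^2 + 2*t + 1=t^2 + 14*t + 49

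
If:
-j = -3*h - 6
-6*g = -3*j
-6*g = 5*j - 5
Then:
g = 5/16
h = -43/24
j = 5/8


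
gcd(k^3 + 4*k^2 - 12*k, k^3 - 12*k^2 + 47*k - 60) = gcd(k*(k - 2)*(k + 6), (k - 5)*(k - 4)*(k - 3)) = 1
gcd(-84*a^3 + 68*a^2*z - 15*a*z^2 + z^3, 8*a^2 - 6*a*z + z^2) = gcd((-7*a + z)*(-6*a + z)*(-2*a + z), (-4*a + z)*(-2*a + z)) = -2*a + z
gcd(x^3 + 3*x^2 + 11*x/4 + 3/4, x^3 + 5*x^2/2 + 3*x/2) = x^2 + 5*x/2 + 3/2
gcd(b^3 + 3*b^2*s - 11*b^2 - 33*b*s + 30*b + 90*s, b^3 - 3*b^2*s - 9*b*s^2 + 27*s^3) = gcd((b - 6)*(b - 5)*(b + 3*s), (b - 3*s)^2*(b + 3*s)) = b + 3*s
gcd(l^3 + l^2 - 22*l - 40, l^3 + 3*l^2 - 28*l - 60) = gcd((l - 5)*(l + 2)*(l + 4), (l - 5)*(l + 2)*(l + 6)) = l^2 - 3*l - 10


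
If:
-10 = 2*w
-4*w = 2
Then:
No Solution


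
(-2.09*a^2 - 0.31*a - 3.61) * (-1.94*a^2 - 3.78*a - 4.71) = 4.0546*a^4 + 8.5016*a^3 + 18.0191*a^2 + 15.1059*a + 17.0031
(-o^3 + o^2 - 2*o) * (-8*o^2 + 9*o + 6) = 8*o^5 - 17*o^4 + 19*o^3 - 12*o^2 - 12*o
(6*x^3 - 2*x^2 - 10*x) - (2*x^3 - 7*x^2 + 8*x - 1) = 4*x^3 + 5*x^2 - 18*x + 1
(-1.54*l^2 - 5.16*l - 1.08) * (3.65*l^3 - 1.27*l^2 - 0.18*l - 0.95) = -5.621*l^5 - 16.8782*l^4 + 2.8884*l^3 + 3.7634*l^2 + 5.0964*l + 1.026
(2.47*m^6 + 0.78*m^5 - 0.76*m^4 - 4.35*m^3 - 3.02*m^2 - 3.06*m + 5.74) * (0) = 0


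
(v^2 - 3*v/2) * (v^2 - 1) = v^4 - 3*v^3/2 - v^2 + 3*v/2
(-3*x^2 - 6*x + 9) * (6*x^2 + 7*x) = -18*x^4 - 57*x^3 + 12*x^2 + 63*x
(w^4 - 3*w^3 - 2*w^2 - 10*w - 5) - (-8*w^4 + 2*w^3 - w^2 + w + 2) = 9*w^4 - 5*w^3 - w^2 - 11*w - 7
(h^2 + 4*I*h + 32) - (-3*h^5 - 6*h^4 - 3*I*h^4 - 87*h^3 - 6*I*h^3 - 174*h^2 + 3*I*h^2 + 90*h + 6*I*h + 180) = 3*h^5 + 6*h^4 + 3*I*h^4 + 87*h^3 + 6*I*h^3 + 175*h^2 - 3*I*h^2 - 90*h - 2*I*h - 148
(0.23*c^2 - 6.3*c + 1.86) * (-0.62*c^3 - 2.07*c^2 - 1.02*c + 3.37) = -0.1426*c^5 + 3.4299*c^4 + 11.6532*c^3 + 3.3509*c^2 - 23.1282*c + 6.2682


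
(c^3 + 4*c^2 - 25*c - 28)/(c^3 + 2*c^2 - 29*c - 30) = (c^2 + 3*c - 28)/(c^2 + c - 30)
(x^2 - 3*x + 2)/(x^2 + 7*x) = (x^2 - 3*x + 2)/(x*(x + 7))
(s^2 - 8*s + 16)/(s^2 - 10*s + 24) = (s - 4)/(s - 6)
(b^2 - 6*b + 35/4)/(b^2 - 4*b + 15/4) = (2*b - 7)/(2*b - 3)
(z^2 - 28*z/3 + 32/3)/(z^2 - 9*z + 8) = (z - 4/3)/(z - 1)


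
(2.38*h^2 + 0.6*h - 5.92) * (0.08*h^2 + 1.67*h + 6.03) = 0.1904*h^4 + 4.0226*h^3 + 14.8798*h^2 - 6.2684*h - 35.6976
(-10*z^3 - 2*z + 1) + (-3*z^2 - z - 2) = -10*z^3 - 3*z^2 - 3*z - 1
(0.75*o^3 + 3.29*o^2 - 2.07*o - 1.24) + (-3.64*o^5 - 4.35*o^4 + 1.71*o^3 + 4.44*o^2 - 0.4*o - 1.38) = -3.64*o^5 - 4.35*o^4 + 2.46*o^3 + 7.73*o^2 - 2.47*o - 2.62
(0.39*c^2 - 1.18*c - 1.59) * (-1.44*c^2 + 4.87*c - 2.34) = -0.5616*c^4 + 3.5985*c^3 - 4.3696*c^2 - 4.9821*c + 3.7206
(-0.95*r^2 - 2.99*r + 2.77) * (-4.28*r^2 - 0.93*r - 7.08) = 4.066*r^4 + 13.6807*r^3 - 2.3489*r^2 + 18.5931*r - 19.6116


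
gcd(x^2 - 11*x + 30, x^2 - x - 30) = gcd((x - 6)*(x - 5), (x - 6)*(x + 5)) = x - 6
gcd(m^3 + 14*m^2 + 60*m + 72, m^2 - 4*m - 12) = m + 2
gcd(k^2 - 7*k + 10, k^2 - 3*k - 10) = k - 5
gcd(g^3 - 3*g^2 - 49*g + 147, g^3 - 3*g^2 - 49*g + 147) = g^3 - 3*g^2 - 49*g + 147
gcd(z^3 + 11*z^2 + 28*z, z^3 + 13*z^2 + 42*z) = z^2 + 7*z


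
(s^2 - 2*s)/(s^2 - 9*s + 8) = s*(s - 2)/(s^2 - 9*s + 8)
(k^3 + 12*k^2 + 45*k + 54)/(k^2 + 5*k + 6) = (k^2 + 9*k + 18)/(k + 2)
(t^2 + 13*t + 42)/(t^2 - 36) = (t + 7)/(t - 6)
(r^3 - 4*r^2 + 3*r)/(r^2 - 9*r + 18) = r*(r - 1)/(r - 6)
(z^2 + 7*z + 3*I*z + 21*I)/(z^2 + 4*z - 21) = (z + 3*I)/(z - 3)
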